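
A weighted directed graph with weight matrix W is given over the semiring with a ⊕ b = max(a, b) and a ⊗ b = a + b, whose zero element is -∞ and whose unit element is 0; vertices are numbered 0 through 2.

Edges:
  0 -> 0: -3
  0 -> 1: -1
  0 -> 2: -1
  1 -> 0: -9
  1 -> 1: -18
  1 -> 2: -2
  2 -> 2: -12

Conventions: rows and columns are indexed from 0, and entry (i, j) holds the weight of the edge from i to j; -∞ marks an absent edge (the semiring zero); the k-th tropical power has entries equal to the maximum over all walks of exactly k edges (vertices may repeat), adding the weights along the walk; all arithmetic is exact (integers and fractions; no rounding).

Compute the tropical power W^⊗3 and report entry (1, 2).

W^⊗2:
  [-6, -4, -3]
  [-12, -10, -10]
  [-∞, -∞, -24]
W^⊗3:
  [-9, -7, -6]
  [-15, -13, -12]
  [-∞, -∞, -36]
Key observation: the optimum is the walk 1->0->1->2, with weight (-9) + (-1) + (-2) = -12.
Optimal value attained by: walk 1->0->1->2.
Answer: (W^⊗3)[1][2] = -12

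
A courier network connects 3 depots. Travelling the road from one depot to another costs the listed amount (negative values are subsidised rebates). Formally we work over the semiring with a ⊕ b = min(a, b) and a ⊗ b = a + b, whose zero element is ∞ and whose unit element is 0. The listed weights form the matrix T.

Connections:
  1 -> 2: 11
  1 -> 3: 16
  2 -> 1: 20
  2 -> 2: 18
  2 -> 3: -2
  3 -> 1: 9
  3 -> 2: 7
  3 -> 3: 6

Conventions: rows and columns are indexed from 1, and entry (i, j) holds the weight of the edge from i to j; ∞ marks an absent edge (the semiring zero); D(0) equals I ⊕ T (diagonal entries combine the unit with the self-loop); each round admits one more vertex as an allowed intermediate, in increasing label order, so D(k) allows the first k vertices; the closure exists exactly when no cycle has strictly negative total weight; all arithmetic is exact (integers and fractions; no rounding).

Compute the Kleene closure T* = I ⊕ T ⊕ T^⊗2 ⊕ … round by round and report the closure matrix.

D(0):
  [0, 11, 16]
  [20, 0, -2]
  [9, 7, 0]
D(1):
  [0, 11, 16]
  [20, 0, -2]
  [9, 7, 0]
D(2):
  [0, 11, 9]
  [20, 0, -2]
  [9, 7, 0]
D(3):
  [0, 11, 9]
  [7, 0, -2]
  [9, 7, 0]
Answer: T* = [[0, 11, 9], [7, 0, -2], [9, 7, 0]]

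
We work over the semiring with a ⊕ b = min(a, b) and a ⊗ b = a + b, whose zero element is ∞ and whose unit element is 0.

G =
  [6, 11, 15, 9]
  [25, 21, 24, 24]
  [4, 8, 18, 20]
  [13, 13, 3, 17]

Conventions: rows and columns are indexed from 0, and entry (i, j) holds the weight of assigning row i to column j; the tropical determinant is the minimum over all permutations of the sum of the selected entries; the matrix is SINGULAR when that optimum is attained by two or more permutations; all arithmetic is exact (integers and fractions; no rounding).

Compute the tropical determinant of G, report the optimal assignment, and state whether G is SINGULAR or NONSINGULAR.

σ = (0, 1, 2, 3): 6 + 21 + 18 + 17 = 62
σ = (0, 1, 3, 2): 6 + 21 + 20 + 3 = 50
σ = (0, 2, 1, 3): 6 + 24 + 8 + 17 = 55
σ = (0, 2, 3, 1): 6 + 24 + 20 + 13 = 63
σ = (0, 3, 1, 2): 6 + 24 + 8 + 3 = 41
σ = (0, 3, 2, 1): 6 + 24 + 18 + 13 = 61
σ = (1, 0, 2, 3): 11 + 25 + 18 + 17 = 71
σ = (1, 0, 3, 2): 11 + 25 + 20 + 3 = 59
σ = (1, 2, 0, 3): 11 + 24 + 4 + 17 = 56
σ = (1, 2, 3, 0): 11 + 24 + 20 + 13 = 68
σ = (1, 3, 0, 2): 11 + 24 + 4 + 3 = 42
σ = (1, 3, 2, 0): 11 + 24 + 18 + 13 = 66
σ = (2, 0, 1, 3): 15 + 25 + 8 + 17 = 65
σ = (2, 0, 3, 1): 15 + 25 + 20 + 13 = 73
σ = (2, 1, 0, 3): 15 + 21 + 4 + 17 = 57
σ = (2, 1, 3, 0): 15 + 21 + 20 + 13 = 69
σ = (2, 3, 0, 1): 15 + 24 + 4 + 13 = 56
σ = (2, 3, 1, 0): 15 + 24 + 8 + 13 = 60
σ = (3, 0, 1, 2): 9 + 25 + 8 + 3 = 45
σ = (3, 0, 2, 1): 9 + 25 + 18 + 13 = 65
σ = (3, 1, 0, 2): 9 + 21 + 4 + 3 = 37
σ = (3, 1, 2, 0): 9 + 21 + 18 + 13 = 61
σ = (3, 2, 0, 1): 9 + 24 + 4 + 13 = 50
σ = (3, 2, 1, 0): 9 + 24 + 8 + 13 = 54
Optimal value attained by: σ = (3, 1, 0, 2).
Answer: det⊕(G) = 37; verdict: NONSINGULAR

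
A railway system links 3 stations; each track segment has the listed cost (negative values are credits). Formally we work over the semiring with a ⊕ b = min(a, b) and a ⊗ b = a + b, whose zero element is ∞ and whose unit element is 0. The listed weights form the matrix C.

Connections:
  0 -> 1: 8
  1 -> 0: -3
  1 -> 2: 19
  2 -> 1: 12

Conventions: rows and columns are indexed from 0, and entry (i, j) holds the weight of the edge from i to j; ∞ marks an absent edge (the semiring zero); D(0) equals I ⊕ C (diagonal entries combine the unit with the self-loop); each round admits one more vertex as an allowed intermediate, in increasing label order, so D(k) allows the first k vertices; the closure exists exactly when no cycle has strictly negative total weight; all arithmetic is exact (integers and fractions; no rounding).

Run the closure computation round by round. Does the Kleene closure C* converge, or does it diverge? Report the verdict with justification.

D(0):
  [0, 8, ∞]
  [-3, 0, 19]
  [∞, 12, 0]
D(1):
  [0, 8, ∞]
  [-3, 0, 19]
  [∞, 12, 0]
D(2):
  [0, 8, 27]
  [-3, 0, 19]
  [9, 12, 0]
D(3):
  [0, 8, 27]
  [-3, 0, 19]
  [9, 12, 0]
Key observation: every diagonal entry stays at the unit through all rounds, so no improving cycle exists.
Answer: CONVERGES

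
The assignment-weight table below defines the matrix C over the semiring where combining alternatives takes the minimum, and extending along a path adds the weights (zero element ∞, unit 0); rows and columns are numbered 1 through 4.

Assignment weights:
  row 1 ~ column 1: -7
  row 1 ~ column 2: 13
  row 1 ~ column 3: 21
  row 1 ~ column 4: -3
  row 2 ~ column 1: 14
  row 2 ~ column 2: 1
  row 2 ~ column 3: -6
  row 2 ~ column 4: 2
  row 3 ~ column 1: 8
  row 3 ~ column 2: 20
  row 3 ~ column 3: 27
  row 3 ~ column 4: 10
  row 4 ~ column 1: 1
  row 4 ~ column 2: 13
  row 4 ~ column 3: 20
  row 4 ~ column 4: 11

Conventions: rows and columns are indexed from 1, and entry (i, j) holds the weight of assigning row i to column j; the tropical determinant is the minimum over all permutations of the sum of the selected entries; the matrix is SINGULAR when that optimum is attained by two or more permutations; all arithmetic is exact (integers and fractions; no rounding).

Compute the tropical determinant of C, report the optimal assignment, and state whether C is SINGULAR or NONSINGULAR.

σ = (1, 2, 3, 4): (-7) + 1 + 27 + 11 = 32
σ = (1, 2, 4, 3): (-7) + 1 + 10 + 20 = 24
σ = (1, 3, 2, 4): (-7) + (-6) + 20 + 11 = 18
σ = (1, 3, 4, 2): (-7) + (-6) + 10 + 13 = 10
σ = (1, 4, 2, 3): (-7) + 2 + 20 + 20 = 35
σ = (1, 4, 3, 2): (-7) + 2 + 27 + 13 = 35
σ = (2, 1, 3, 4): 13 + 14 + 27 + 11 = 65
σ = (2, 1, 4, 3): 13 + 14 + 10 + 20 = 57
σ = (2, 3, 1, 4): 13 + (-6) + 8 + 11 = 26
σ = (2, 3, 4, 1): 13 + (-6) + 10 + 1 = 18
σ = (2, 4, 1, 3): 13 + 2 + 8 + 20 = 43
σ = (2, 4, 3, 1): 13 + 2 + 27 + 1 = 43
σ = (3, 1, 2, 4): 21 + 14 + 20 + 11 = 66
σ = (3, 1, 4, 2): 21 + 14 + 10 + 13 = 58
σ = (3, 2, 1, 4): 21 + 1 + 8 + 11 = 41
σ = (3, 2, 4, 1): 21 + 1 + 10 + 1 = 33
σ = (3, 4, 1, 2): 21 + 2 + 8 + 13 = 44
σ = (3, 4, 2, 1): 21 + 2 + 20 + 1 = 44
σ = (4, 1, 2, 3): (-3) + 14 + 20 + 20 = 51
σ = (4, 1, 3, 2): (-3) + 14 + 27 + 13 = 51
σ = (4, 2, 1, 3): (-3) + 1 + 8 + 20 = 26
σ = (4, 2, 3, 1): (-3) + 1 + 27 + 1 = 26
σ = (4, 3, 1, 2): (-3) + (-6) + 8 + 13 = 12
σ = (4, 3, 2, 1): (-3) + (-6) + 20 + 1 = 12
Optimal value attained by: σ = (1, 3, 4, 2).
Answer: det⊕(C) = 10; verdict: NONSINGULAR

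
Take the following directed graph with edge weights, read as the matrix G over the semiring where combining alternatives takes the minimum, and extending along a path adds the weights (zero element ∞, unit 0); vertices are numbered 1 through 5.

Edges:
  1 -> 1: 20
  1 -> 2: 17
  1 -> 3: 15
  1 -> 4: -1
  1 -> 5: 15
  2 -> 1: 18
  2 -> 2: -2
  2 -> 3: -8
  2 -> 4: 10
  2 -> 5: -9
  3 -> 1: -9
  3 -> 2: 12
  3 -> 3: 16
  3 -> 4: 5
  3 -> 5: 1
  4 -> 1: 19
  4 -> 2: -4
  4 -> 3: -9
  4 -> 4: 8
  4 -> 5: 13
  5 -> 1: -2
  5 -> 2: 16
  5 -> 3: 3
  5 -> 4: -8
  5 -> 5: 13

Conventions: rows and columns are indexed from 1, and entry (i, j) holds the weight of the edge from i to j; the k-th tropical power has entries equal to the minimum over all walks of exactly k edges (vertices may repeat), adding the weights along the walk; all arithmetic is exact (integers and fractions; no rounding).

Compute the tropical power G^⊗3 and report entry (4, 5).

G^⊗2:
  [6, -5, -10, 7, 8]
  [-17, -4, -10, -17, -11]
  [-1, 1, -4, -10, 3]
  [-18, -6, -12, -4, -13]
  [-6, -12, -17, -3, 4]
G^⊗3:
  [-19, -7, -13, -5, -14]
  [-19, -21, -26, -19, -13]
  [-13, -14, -19, -5, -8]
  [-21, -8, -14, -21, -15]
  [-26, -14, -20, -12, -21]
Key observation: the optimum is the walk 4->2->2->5, with weight (-4) + (-2) + (-9) = -15.
Optimal value attained by: walk 4->2->2->5.
Answer: (G^⊗3)[4][5] = -15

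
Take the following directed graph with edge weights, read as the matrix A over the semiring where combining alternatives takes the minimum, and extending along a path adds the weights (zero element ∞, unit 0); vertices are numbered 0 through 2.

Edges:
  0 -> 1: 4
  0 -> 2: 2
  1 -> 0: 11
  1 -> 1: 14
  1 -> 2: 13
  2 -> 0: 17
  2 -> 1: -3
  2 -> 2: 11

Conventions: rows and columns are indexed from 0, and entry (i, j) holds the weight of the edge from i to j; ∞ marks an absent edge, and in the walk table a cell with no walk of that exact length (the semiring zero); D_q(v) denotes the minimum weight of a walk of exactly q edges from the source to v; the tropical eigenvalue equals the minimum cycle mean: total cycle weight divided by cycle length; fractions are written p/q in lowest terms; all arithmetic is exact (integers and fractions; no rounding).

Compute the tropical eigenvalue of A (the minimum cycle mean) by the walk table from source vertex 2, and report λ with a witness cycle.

q=0: [∞, ∞, 0]
q=1: [17, -3, 11]
q=2: [8, 8, 10]
q=3: [19, 7, 10]
Optimal cycle mean attained by: cycle 0->2->1->0, total 2 + (-3) + 11, length 3.
Answer: λ = 10/3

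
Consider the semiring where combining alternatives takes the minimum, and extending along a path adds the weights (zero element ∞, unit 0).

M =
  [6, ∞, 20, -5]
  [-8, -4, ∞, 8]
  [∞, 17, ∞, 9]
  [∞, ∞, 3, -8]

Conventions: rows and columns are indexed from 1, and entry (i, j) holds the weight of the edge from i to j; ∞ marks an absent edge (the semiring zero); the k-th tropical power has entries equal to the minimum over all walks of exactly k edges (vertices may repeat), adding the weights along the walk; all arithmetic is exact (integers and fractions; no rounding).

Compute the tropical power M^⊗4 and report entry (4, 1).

M^⊗2:
  [12, 37, -2, -13]
  [-12, -8, 11, -13]
  [9, 13, 12, 1]
  [∞, 20, -5, -16]
M^⊗3:
  [18, 15, -10, -21]
  [-16, -12, -10, -21]
  [5, 9, 4, -7]
  [12, 12, -13, -24]
M^⊗4:
  [7, 7, -18, -29]
  [-20, -16, -18, -29]
  [1, 5, -4, -15]
  [4, 4, -21, -32]
Key observation: the optimum is the walk 4->4->3->2->1, with weight (-8) + 3 + 17 + (-8) = 4.
Optimal value attained by: walk 4->4->3->2->1.
Answer: (M^⊗4)[4][1] = 4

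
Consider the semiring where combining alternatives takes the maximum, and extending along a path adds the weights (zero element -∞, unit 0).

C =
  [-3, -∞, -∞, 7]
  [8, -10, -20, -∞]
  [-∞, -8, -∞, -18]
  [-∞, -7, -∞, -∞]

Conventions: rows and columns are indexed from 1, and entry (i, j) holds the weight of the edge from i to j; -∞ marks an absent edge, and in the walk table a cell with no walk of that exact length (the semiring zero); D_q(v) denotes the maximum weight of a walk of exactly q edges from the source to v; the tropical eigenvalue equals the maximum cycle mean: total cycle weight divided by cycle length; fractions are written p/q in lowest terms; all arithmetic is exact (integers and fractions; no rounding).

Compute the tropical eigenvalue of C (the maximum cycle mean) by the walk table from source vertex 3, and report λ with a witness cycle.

q=0: [-∞, -∞, 0, -∞]
q=1: [-∞, -8, -∞, -18]
q=2: [0, -18, -28, -∞]
q=3: [-3, -28, -38, 7]
q=4: [-6, 0, -48, 4]
Optimal cycle mean attained by: cycle 1->4->2->1, total 7 + (-7) + 8, length 3.
Answer: λ = 8/3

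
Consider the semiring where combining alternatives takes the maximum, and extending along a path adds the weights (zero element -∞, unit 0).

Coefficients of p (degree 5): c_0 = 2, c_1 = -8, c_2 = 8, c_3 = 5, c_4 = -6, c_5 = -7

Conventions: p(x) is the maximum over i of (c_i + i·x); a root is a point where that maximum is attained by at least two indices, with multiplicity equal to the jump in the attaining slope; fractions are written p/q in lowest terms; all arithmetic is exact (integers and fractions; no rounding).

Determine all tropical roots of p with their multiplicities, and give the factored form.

hull edge (i=0, c=2) to (i=2, c=8): slope 3, span 2
hull edge (i=2, c=8) to (i=3, c=5): slope -3, span 1
hull edge (i=3, c=5) to (i=5, c=-7): slope -6, span 2
Factored form: p(x) = -7 ⊗ (x ⊕ (-3)) ⊗ (x ⊕ (-3)) ⊗ (x ⊕ 3) ⊗ (x ⊕ 6) ⊗ (x ⊕ 6)
Answer: roots = -3 (mult 2), 3 (mult 1), 6 (mult 2)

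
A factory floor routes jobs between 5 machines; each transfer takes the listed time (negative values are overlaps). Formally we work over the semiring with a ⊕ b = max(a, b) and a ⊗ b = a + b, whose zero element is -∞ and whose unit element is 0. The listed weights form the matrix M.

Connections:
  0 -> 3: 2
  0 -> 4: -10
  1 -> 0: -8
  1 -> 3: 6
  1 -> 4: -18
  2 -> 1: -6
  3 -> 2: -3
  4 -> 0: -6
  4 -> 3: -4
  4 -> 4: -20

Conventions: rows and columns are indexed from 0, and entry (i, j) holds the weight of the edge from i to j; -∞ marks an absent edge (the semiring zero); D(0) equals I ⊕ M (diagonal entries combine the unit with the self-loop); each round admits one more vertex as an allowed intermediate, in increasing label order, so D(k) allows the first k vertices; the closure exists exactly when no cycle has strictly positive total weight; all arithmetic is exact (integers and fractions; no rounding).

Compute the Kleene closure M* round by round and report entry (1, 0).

D(0):
  [0, -∞, -∞, 2, -10]
  [-8, 0, -∞, 6, -18]
  [-∞, -6, 0, -∞, -∞]
  [-∞, -∞, -3, 0, -∞]
  [-6, -∞, -∞, -4, 0]
D(1):
  [0, -∞, -∞, 2, -10]
  [-8, 0, -∞, 6, -18]
  [-∞, -6, 0, -∞, -∞]
  [-∞, -∞, -3, 0, -∞]
  [-6, -∞, -∞, -4, 0]
D(2):
  [0, -∞, -∞, 2, -10]
  [-8, 0, -∞, 6, -18]
  [-14, -6, 0, 0, -24]
  [-∞, -∞, -3, 0, -∞]
  [-6, -∞, -∞, -4, 0]
D(3):
  [0, -∞, -∞, 2, -10]
  [-8, 0, -∞, 6, -18]
  [-14, -6, 0, 0, -24]
  [-17, -9, -3, 0, -27]
  [-6, -∞, -∞, -4, 0]
D(4):
  [0, -7, -1, 2, -10]
  [-8, 0, 3, 6, -18]
  [-14, -6, 0, 0, -24]
  [-17, -9, -3, 0, -27]
  [-6, -13, -7, -4, 0]
D(5):
  [0, -7, -1, 2, -10]
  [-8, 0, 3, 6, -18]
  [-14, -6, 0, 0, -24]
  [-17, -9, -3, 0, -27]
  [-6, -13, -7, -4, 0]
Answer: M*[1][0] = -8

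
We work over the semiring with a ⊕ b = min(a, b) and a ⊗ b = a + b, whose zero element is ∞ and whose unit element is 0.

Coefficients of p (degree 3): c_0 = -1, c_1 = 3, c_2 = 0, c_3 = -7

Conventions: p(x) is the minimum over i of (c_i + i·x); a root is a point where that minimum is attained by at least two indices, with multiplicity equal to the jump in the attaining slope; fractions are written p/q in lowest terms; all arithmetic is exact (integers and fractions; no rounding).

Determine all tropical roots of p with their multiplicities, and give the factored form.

hull edge (i=0, c=-1) to (i=3, c=-7): slope -2, span 3
Factored form: p(x) = -7 ⊗ (x ⊕ 2) ⊗ (x ⊕ 2) ⊗ (x ⊕ 2)
Answer: roots = 2 (mult 3)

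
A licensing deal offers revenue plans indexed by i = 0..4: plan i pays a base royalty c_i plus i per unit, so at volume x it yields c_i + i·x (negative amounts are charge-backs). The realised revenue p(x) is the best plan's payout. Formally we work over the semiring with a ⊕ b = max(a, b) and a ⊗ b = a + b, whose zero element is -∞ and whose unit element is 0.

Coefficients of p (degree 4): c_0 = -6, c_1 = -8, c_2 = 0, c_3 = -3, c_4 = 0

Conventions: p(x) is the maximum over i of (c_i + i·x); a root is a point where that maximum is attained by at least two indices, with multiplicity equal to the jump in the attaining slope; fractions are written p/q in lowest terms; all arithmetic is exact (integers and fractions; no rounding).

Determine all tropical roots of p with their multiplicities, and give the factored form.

hull edge (i=0, c=-6) to (i=2, c=0): slope 3, span 2
hull edge (i=2, c=0) to (i=4, c=0): slope 0, span 2
Factored form: p(x) = 0 ⊗ (x ⊕ (-3)) ⊗ (x ⊕ (-3)) ⊗ (x ⊕ 0) ⊗ (x ⊕ 0)
Answer: roots = -3 (mult 2), 0 (mult 2)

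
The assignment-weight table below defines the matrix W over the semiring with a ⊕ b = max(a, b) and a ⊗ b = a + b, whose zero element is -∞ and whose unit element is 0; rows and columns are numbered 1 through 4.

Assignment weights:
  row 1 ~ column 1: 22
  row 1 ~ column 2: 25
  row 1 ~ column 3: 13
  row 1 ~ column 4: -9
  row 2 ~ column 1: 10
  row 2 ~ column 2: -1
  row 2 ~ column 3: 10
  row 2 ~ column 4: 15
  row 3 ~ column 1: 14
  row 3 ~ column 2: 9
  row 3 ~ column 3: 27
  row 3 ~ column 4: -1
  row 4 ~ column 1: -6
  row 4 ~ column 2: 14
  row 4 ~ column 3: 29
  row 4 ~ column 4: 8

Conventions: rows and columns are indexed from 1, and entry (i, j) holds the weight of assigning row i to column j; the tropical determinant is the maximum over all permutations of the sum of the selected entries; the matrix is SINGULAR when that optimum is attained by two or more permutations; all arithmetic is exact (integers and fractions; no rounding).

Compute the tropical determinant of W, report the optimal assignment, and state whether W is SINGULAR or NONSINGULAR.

σ = (1, 2, 3, 4): 22 + (-1) + 27 + 8 = 56
σ = (1, 2, 4, 3): 22 + (-1) + (-1) + 29 = 49
σ = (1, 3, 2, 4): 22 + 10 + 9 + 8 = 49
σ = (1, 3, 4, 2): 22 + 10 + (-1) + 14 = 45
σ = (1, 4, 2, 3): 22 + 15 + 9 + 29 = 75
σ = (1, 4, 3, 2): 22 + 15 + 27 + 14 = 78
σ = (2, 1, 3, 4): 25 + 10 + 27 + 8 = 70
σ = (2, 1, 4, 3): 25 + 10 + (-1) + 29 = 63
σ = (2, 3, 1, 4): 25 + 10 + 14 + 8 = 57
σ = (2, 3, 4, 1): 25 + 10 + (-1) + (-6) = 28
σ = (2, 4, 1, 3): 25 + 15 + 14 + 29 = 83
σ = (2, 4, 3, 1): 25 + 15 + 27 + (-6) = 61
σ = (3, 1, 2, 4): 13 + 10 + 9 + 8 = 40
σ = (3, 1, 4, 2): 13 + 10 + (-1) + 14 = 36
σ = (3, 2, 1, 4): 13 + (-1) + 14 + 8 = 34
σ = (3, 2, 4, 1): 13 + (-1) + (-1) + (-6) = 5
σ = (3, 4, 1, 2): 13 + 15 + 14 + 14 = 56
σ = (3, 4, 2, 1): 13 + 15 + 9 + (-6) = 31
σ = (4, 1, 2, 3): (-9) + 10 + 9 + 29 = 39
σ = (4, 1, 3, 2): (-9) + 10 + 27 + 14 = 42
σ = (4, 2, 1, 3): (-9) + (-1) + 14 + 29 = 33
σ = (4, 2, 3, 1): (-9) + (-1) + 27 + (-6) = 11
σ = (4, 3, 1, 2): (-9) + 10 + 14 + 14 = 29
σ = (4, 3, 2, 1): (-9) + 10 + 9 + (-6) = 4
Optimal value attained by: σ = (2, 4, 1, 3).
Answer: det⊕(W) = 83; verdict: NONSINGULAR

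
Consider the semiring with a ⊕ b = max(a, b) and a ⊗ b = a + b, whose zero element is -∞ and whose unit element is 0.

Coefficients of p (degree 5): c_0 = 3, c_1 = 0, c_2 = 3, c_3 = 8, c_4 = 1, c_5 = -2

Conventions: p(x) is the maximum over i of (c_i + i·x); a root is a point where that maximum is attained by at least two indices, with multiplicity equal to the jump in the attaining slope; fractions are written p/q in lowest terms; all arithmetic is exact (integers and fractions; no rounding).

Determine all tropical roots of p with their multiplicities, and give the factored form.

hull edge (i=0, c=3) to (i=3, c=8): slope 5/3, span 3
hull edge (i=3, c=8) to (i=5, c=-2): slope -5, span 2
Factored form: p(x) = -2 ⊗ (x ⊕ (-5/3)) ⊗ (x ⊕ (-5/3)) ⊗ (x ⊕ (-5/3)) ⊗ (x ⊕ 5) ⊗ (x ⊕ 5)
Answer: roots = -5/3 (mult 3), 5 (mult 2)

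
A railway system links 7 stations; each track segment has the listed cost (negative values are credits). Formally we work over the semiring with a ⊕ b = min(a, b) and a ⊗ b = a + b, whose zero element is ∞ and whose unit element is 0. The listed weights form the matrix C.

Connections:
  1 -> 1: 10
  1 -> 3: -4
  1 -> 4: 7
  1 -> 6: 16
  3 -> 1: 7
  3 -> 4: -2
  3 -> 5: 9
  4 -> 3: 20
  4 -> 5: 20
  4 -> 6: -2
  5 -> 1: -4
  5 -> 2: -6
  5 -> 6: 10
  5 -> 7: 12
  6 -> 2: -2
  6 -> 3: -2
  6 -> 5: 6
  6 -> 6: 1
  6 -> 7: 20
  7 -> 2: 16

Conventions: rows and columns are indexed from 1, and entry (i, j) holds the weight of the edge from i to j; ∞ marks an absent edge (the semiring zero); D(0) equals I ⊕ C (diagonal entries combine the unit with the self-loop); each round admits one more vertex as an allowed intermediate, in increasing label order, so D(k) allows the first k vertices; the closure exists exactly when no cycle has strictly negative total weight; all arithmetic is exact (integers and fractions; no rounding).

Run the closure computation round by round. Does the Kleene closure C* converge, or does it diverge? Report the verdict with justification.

D(0):
  [0, ∞, -4, 7, ∞, 16, ∞]
  [∞, 0, ∞, ∞, ∞, ∞, ∞]
  [7, ∞, 0, -2, 9, ∞, ∞]
  [∞, ∞, 20, 0, 20, -2, ∞]
  [-4, -6, ∞, ∞, 0, 10, 12]
  [∞, -2, -2, ∞, 6, 0, 20]
  [∞, 16, ∞, ∞, ∞, ∞, 0]
D(1):
  [0, ∞, -4, 7, ∞, 16, ∞]
  [∞, 0, ∞, ∞, ∞, ∞, ∞]
  [7, ∞, 0, -2, 9, 23, ∞]
  [∞, ∞, 20, 0, 20, -2, ∞]
  [-4, -6, -8, 3, 0, 10, 12]
  [∞, -2, -2, ∞, 6, 0, 20]
  [∞, 16, ∞, ∞, ∞, ∞, 0]
D(2):
  [0, ∞, -4, 7, ∞, 16, ∞]
  [∞, 0, ∞, ∞, ∞, ∞, ∞]
  [7, ∞, 0, -2, 9, 23, ∞]
  [∞, ∞, 20, 0, 20, -2, ∞]
  [-4, -6, -8, 3, 0, 10, 12]
  [∞, -2, -2, ∞, 6, 0, 20]
  [∞, 16, ∞, ∞, ∞, ∞, 0]
D(3):
  [0, ∞, -4, -6, 5, 16, ∞]
  [∞, 0, ∞, ∞, ∞, ∞, ∞]
  [7, ∞, 0, -2, 9, 23, ∞]
  [27, ∞, 20, 0, 20, -2, ∞]
  [-4, -6, -8, -10, 0, 10, 12]
  [5, -2, -2, -4, 6, 0, 20]
  [∞, 16, ∞, ∞, ∞, ∞, 0]
Detection: at round 4, diagonal entry (6, 6) turns strictly negative.
Key observation: the cycle 6->3->4->6 has total weight (-2) + (-2) + (-2), which is strictly negative.
Answer: DIVERGES — negative cycle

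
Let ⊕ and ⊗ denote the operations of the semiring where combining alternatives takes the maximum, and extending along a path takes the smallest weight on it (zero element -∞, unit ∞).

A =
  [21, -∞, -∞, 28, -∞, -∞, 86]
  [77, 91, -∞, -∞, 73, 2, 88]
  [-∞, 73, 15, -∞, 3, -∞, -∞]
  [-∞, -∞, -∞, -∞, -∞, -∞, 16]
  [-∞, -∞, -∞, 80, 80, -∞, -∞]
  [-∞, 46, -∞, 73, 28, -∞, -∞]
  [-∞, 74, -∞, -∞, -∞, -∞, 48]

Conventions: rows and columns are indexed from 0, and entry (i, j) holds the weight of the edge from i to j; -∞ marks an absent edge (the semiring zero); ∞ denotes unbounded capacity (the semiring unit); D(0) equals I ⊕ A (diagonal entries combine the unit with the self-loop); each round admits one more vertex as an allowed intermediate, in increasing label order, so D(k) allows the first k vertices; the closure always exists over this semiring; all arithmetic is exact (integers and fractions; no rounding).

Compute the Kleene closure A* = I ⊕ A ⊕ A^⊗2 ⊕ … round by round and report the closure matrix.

D(0):
  [∞, -∞, -∞, 28, -∞, -∞, 86]
  [77, ∞, -∞, -∞, 73, 2, 88]
  [-∞, 73, ∞, -∞, 3, -∞, -∞]
  [-∞, -∞, -∞, ∞, -∞, -∞, 16]
  [-∞, -∞, -∞, 80, ∞, -∞, -∞]
  [-∞, 46, -∞, 73, 28, ∞, -∞]
  [-∞, 74, -∞, -∞, -∞, -∞, ∞]
D(1):
  [∞, -∞, -∞, 28, -∞, -∞, 86]
  [77, ∞, -∞, 28, 73, 2, 88]
  [-∞, 73, ∞, -∞, 3, -∞, -∞]
  [-∞, -∞, -∞, ∞, -∞, -∞, 16]
  [-∞, -∞, -∞, 80, ∞, -∞, -∞]
  [-∞, 46, -∞, 73, 28, ∞, -∞]
  [-∞, 74, -∞, -∞, -∞, -∞, ∞]
D(2):
  [∞, -∞, -∞, 28, -∞, -∞, 86]
  [77, ∞, -∞, 28, 73, 2, 88]
  [73, 73, ∞, 28, 73, 2, 73]
  [-∞, -∞, -∞, ∞, -∞, -∞, 16]
  [-∞, -∞, -∞, 80, ∞, -∞, -∞]
  [46, 46, -∞, 73, 46, ∞, 46]
  [74, 74, -∞, 28, 73, 2, ∞]
D(3):
  [∞, -∞, -∞, 28, -∞, -∞, 86]
  [77, ∞, -∞, 28, 73, 2, 88]
  [73, 73, ∞, 28, 73, 2, 73]
  [-∞, -∞, -∞, ∞, -∞, -∞, 16]
  [-∞, -∞, -∞, 80, ∞, -∞, -∞]
  [46, 46, -∞, 73, 46, ∞, 46]
  [74, 74, -∞, 28, 73, 2, ∞]
D(4):
  [∞, -∞, -∞, 28, -∞, -∞, 86]
  [77, ∞, -∞, 28, 73, 2, 88]
  [73, 73, ∞, 28, 73, 2, 73]
  [-∞, -∞, -∞, ∞, -∞, -∞, 16]
  [-∞, -∞, -∞, 80, ∞, -∞, 16]
  [46, 46, -∞, 73, 46, ∞, 46]
  [74, 74, -∞, 28, 73, 2, ∞]
D(5):
  [∞, -∞, -∞, 28, -∞, -∞, 86]
  [77, ∞, -∞, 73, 73, 2, 88]
  [73, 73, ∞, 73, 73, 2, 73]
  [-∞, -∞, -∞, ∞, -∞, -∞, 16]
  [-∞, -∞, -∞, 80, ∞, -∞, 16]
  [46, 46, -∞, 73, 46, ∞, 46]
  [74, 74, -∞, 73, 73, 2, ∞]
D(6):
  [∞, -∞, -∞, 28, -∞, -∞, 86]
  [77, ∞, -∞, 73, 73, 2, 88]
  [73, 73, ∞, 73, 73, 2, 73]
  [-∞, -∞, -∞, ∞, -∞, -∞, 16]
  [-∞, -∞, -∞, 80, ∞, -∞, 16]
  [46, 46, -∞, 73, 46, ∞, 46]
  [74, 74, -∞, 73, 73, 2, ∞]
D(7):
  [∞, 74, -∞, 73, 73, 2, 86]
  [77, ∞, -∞, 73, 73, 2, 88]
  [73, 73, ∞, 73, 73, 2, 73]
  [16, 16, -∞, ∞, 16, 2, 16]
  [16, 16, -∞, 80, ∞, 2, 16]
  [46, 46, -∞, 73, 46, ∞, 46]
  [74, 74, -∞, 73, 73, 2, ∞]
Answer: A* = [[∞, 74, -∞, 73, 73, 2, 86], [77, ∞, -∞, 73, 73, 2, 88], [73, 73, ∞, 73, 73, 2, 73], [16, 16, -∞, ∞, 16, 2, 16], [16, 16, -∞, 80, ∞, 2, 16], [46, 46, -∞, 73, 46, ∞, 46], [74, 74, -∞, 73, 73, 2, ∞]]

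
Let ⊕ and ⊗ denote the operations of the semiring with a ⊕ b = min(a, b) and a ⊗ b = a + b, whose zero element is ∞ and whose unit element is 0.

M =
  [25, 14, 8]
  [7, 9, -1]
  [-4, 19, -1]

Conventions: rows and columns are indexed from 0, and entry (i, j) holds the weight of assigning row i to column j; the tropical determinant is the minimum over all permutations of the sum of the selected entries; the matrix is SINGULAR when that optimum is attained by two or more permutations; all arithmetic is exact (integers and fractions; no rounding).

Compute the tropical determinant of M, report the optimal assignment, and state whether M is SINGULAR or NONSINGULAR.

σ = (0, 1, 2): 25 + 9 + (-1) = 33
σ = (0, 2, 1): 25 + (-1) + 19 = 43
σ = (1, 0, 2): 14 + 7 + (-1) = 20
σ = (1, 2, 0): 14 + (-1) + (-4) = 9
σ = (2, 0, 1): 8 + 7 + 19 = 34
σ = (2, 1, 0): 8 + 9 + (-4) = 13
Optimal value attained by: σ = (1, 2, 0).
Answer: det⊕(M) = 9; verdict: NONSINGULAR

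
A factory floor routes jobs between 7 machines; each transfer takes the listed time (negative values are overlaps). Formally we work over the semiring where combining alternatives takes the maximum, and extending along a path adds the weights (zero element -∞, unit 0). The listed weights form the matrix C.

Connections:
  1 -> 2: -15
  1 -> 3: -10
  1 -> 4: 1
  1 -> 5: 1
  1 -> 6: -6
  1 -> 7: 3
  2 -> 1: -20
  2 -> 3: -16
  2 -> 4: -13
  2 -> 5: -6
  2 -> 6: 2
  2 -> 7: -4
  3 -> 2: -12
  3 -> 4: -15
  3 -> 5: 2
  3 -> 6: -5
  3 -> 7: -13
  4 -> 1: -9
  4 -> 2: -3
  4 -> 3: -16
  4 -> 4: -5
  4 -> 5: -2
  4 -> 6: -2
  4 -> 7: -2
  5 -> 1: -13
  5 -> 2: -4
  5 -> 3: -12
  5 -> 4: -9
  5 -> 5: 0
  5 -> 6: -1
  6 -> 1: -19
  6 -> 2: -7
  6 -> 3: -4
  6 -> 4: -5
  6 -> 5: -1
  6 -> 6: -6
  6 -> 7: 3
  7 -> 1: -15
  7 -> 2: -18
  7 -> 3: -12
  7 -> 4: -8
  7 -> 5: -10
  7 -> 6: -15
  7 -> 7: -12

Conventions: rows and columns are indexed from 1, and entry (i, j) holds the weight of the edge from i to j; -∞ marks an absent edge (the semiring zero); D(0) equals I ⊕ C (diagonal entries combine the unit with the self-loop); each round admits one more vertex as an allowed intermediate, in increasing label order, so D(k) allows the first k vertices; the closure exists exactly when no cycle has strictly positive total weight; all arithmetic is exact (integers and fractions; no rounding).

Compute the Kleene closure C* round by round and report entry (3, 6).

D(0):
  [0, -15, -10, 1, 1, -6, 3]
  [-20, 0, -16, -13, -6, 2, -4]
  [-∞, -12, 0, -15, 2, -5, -13]
  [-9, -3, -16, 0, -2, -2, -2]
  [-13, -4, -12, -9, 0, -1, -∞]
  [-19, -7, -4, -5, -1, 0, 3]
  [-15, -18, -12, -8, -10, -15, 0]
D(1):
  [0, -15, -10, 1, 1, -6, 3]
  [-20, 0, -16, -13, -6, 2, -4]
  [-∞, -12, 0, -15, 2, -5, -13]
  [-9, -3, -16, 0, -2, -2, -2]
  [-13, -4, -12, -9, 0, -1, -10]
  [-19, -7, -4, -5, -1, 0, 3]
  [-15, -18, -12, -8, -10, -15, 0]
D(2):
  [0, -15, -10, 1, 1, -6, 3]
  [-20, 0, -16, -13, -6, 2, -4]
  [-32, -12, 0, -15, 2, -5, -13]
  [-9, -3, -16, 0, -2, -1, -2]
  [-13, -4, -12, -9, 0, -1, -8]
  [-19, -7, -4, -5, -1, 0, 3]
  [-15, -18, -12, -8, -10, -15, 0]
D(3):
  [0, -15, -10, 1, 1, -6, 3]
  [-20, 0, -16, -13, -6, 2, -4]
  [-32, -12, 0, -15, 2, -5, -13]
  [-9, -3, -16, 0, -2, -1, -2]
  [-13, -4, -12, -9, 0, -1, -8]
  [-19, -7, -4, -5, -1, 0, 3]
  [-15, -18, -12, -8, -10, -15, 0]
D(4):
  [0, -2, -10, 1, 1, 0, 3]
  [-20, 0, -16, -13, -6, 2, -4]
  [-24, -12, 0, -15, 2, -5, -13]
  [-9, -3, -16, 0, -2, -1, -2]
  [-13, -4, -12, -9, 0, -1, -8]
  [-14, -7, -4, -5, -1, 0, 3]
  [-15, -11, -12, -8, -10, -9, 0]
D(5):
  [0, -2, -10, 1, 1, 0, 3]
  [-19, 0, -16, -13, -6, 2, -4]
  [-11, -2, 0, -7, 2, 1, -6]
  [-9, -3, -14, 0, -2, -1, -2]
  [-13, -4, -12, -9, 0, -1, -8]
  [-14, -5, -4, -5, -1, 0, 3]
  [-15, -11, -12, -8, -10, -9, 0]
D(6):
  [0, -2, -4, 1, 1, 0, 3]
  [-12, 0, -2, -3, 1, 2, 5]
  [-11, -2, 0, -4, 2, 1, 4]
  [-9, -3, -5, 0, -2, -1, 2]
  [-13, -4, -5, -6, 0, -1, 2]
  [-14, -5, -4, -5, -1, 0, 3]
  [-15, -11, -12, -8, -10, -9, 0]
D(7):
  [0, -2, -4, 1, 1, 0, 3]
  [-10, 0, -2, -3, 1, 2, 5]
  [-11, -2, 0, -4, 2, 1, 4]
  [-9, -3, -5, 0, -2, -1, 2]
  [-13, -4, -5, -6, 0, -1, 2]
  [-12, -5, -4, -5, -1, 0, 3]
  [-15, -11, -12, -8, -10, -9, 0]
Answer: C*[3][6] = 1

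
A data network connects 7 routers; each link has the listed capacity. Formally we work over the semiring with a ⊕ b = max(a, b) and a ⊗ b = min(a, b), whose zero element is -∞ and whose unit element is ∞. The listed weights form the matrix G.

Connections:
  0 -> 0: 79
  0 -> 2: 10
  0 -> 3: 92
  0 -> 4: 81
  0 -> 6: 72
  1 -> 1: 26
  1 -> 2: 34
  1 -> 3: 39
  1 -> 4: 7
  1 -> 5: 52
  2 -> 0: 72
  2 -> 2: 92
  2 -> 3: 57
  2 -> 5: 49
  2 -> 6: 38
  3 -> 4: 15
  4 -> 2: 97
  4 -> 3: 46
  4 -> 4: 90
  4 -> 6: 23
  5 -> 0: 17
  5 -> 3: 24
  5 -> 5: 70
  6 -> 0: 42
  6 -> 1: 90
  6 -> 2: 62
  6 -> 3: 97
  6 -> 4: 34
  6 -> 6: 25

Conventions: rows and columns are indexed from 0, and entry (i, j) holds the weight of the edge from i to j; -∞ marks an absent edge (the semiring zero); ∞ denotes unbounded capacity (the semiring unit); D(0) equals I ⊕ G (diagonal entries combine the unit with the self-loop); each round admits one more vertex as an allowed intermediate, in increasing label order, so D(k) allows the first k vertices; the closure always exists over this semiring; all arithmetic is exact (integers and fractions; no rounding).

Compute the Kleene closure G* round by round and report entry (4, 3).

D(0):
  [∞, -∞, 10, 92, 81, -∞, 72]
  [-∞, ∞, 34, 39, 7, 52, -∞]
  [72, -∞, ∞, 57, -∞, 49, 38]
  [-∞, -∞, -∞, ∞, 15, -∞, -∞]
  [-∞, -∞, 97, 46, ∞, -∞, 23]
  [17, -∞, -∞, 24, -∞, ∞, -∞]
  [42, 90, 62, 97, 34, -∞, ∞]
D(1):
  [∞, -∞, 10, 92, 81, -∞, 72]
  [-∞, ∞, 34, 39, 7, 52, -∞]
  [72, -∞, ∞, 72, 72, 49, 72]
  [-∞, -∞, -∞, ∞, 15, -∞, -∞]
  [-∞, -∞, 97, 46, ∞, -∞, 23]
  [17, -∞, 10, 24, 17, ∞, 17]
  [42, 90, 62, 97, 42, -∞, ∞]
D(2):
  [∞, -∞, 10, 92, 81, -∞, 72]
  [-∞, ∞, 34, 39, 7, 52, -∞]
  [72, -∞, ∞, 72, 72, 49, 72]
  [-∞, -∞, -∞, ∞, 15, -∞, -∞]
  [-∞, -∞, 97, 46, ∞, -∞, 23]
  [17, -∞, 10, 24, 17, ∞, 17]
  [42, 90, 62, 97, 42, 52, ∞]
D(3):
  [∞, -∞, 10, 92, 81, 10, 72]
  [34, ∞, 34, 39, 34, 52, 34]
  [72, -∞, ∞, 72, 72, 49, 72]
  [-∞, -∞, -∞, ∞, 15, -∞, -∞]
  [72, -∞, 97, 72, ∞, 49, 72]
  [17, -∞, 10, 24, 17, ∞, 17]
  [62, 90, 62, 97, 62, 52, ∞]
D(4):
  [∞, -∞, 10, 92, 81, 10, 72]
  [34, ∞, 34, 39, 34, 52, 34]
  [72, -∞, ∞, 72, 72, 49, 72]
  [-∞, -∞, -∞, ∞, 15, -∞, -∞]
  [72, -∞, 97, 72, ∞, 49, 72]
  [17, -∞, 10, 24, 17, ∞, 17]
  [62, 90, 62, 97, 62, 52, ∞]
D(5):
  [∞, -∞, 81, 92, 81, 49, 72]
  [34, ∞, 34, 39, 34, 52, 34]
  [72, -∞, ∞, 72, 72, 49, 72]
  [15, -∞, 15, ∞, 15, 15, 15]
  [72, -∞, 97, 72, ∞, 49, 72]
  [17, -∞, 17, 24, 17, ∞, 17]
  [62, 90, 62, 97, 62, 52, ∞]
D(6):
  [∞, -∞, 81, 92, 81, 49, 72]
  [34, ∞, 34, 39, 34, 52, 34]
  [72, -∞, ∞, 72, 72, 49, 72]
  [15, -∞, 15, ∞, 15, 15, 15]
  [72, -∞, 97, 72, ∞, 49, 72]
  [17, -∞, 17, 24, 17, ∞, 17]
  [62, 90, 62, 97, 62, 52, ∞]
D(7):
  [∞, 72, 81, 92, 81, 52, 72]
  [34, ∞, 34, 39, 34, 52, 34]
  [72, 72, ∞, 72, 72, 52, 72]
  [15, 15, 15, ∞, 15, 15, 15]
  [72, 72, 97, 72, ∞, 52, 72]
  [17, 17, 17, 24, 17, ∞, 17]
  [62, 90, 62, 97, 62, 52, ∞]
Answer: G*[4][3] = 72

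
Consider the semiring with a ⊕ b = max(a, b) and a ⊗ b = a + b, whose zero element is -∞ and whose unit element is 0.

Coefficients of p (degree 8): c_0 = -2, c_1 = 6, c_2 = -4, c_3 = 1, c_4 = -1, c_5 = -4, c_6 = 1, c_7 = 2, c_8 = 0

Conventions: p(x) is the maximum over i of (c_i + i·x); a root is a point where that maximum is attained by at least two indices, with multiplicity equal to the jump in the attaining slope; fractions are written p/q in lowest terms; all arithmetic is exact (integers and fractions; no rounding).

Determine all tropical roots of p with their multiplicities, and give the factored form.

hull edge (i=0, c=-2) to (i=1, c=6): slope 8, span 1
hull edge (i=1, c=6) to (i=7, c=2): slope -2/3, span 6
hull edge (i=7, c=2) to (i=8, c=0): slope -2, span 1
Factored form: p(x) = 0 ⊗ (x ⊕ (-8)) ⊗ (x ⊕ 2/3) ⊗ (x ⊕ 2/3) ⊗ (x ⊕ 2/3) ⊗ (x ⊕ 2/3) ⊗ (x ⊕ 2/3) ⊗ (x ⊕ 2/3) ⊗ (x ⊕ 2)
Answer: roots = -8 (mult 1), 2/3 (mult 6), 2 (mult 1)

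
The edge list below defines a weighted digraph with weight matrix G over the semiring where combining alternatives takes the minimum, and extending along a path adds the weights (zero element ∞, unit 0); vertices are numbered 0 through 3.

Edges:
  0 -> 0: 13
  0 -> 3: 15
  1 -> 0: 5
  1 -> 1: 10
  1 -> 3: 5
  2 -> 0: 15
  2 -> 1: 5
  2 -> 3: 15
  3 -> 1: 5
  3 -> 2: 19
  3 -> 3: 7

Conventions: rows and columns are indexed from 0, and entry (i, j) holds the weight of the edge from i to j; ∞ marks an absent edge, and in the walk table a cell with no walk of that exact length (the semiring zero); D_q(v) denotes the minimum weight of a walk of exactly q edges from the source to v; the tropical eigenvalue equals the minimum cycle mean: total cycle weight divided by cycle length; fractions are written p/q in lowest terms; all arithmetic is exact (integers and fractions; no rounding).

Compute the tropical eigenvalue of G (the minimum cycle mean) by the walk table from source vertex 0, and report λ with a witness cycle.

q=0: [0, ∞, ∞, ∞]
q=1: [13, ∞, ∞, 15]
q=2: [26, 20, 34, 22]
q=3: [25, 27, 41, 25]
q=4: [32, 30, 44, 32]
Optimal cycle mean attained by: cycle 1->3->1, total 5 + 5, length 2.
Answer: λ = 5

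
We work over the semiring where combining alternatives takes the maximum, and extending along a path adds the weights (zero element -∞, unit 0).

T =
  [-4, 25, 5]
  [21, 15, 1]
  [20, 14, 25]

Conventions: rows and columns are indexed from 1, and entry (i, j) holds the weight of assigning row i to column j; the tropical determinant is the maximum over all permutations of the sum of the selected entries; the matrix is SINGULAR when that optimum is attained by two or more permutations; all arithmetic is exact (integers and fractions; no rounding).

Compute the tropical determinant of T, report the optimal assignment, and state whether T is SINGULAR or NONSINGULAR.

σ = (1, 2, 3): (-4) + 15 + 25 = 36
σ = (1, 3, 2): (-4) + 1 + 14 = 11
σ = (2, 1, 3): 25 + 21 + 25 = 71
σ = (2, 3, 1): 25 + 1 + 20 = 46
σ = (3, 1, 2): 5 + 21 + 14 = 40
σ = (3, 2, 1): 5 + 15 + 20 = 40
Optimal value attained by: σ = (2, 1, 3).
Answer: det⊕(T) = 71; verdict: NONSINGULAR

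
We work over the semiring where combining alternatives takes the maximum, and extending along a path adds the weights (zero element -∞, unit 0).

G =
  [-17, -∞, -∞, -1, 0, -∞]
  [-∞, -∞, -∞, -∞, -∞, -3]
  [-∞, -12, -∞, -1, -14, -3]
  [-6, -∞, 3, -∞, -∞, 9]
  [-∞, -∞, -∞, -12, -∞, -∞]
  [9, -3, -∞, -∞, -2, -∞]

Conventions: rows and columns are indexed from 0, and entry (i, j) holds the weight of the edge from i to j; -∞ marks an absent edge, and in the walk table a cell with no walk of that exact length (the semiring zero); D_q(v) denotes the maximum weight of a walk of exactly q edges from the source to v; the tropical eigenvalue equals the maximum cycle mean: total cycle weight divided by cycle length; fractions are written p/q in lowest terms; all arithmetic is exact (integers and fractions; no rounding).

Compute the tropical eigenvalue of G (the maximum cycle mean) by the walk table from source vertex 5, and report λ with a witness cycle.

q=0: [-∞, -∞, -∞, -∞, -∞, 0]
q=1: [9, -3, -∞, -∞, -2, -∞]
q=2: [-8, -∞, -∞, 8, 9, -6]
q=3: [3, -9, 11, -3, -8, 17]
q=4: [26, 14, 0, 10, 15, 8]
q=5: [17, 5, 13, 25, 26, 19]
q=6: [28, 16, 28, 16, 17, 34]
Optimal cycle mean attained by: cycle 0->3->5->0, total (-1) + 9 + 9, length 3.
Answer: λ = 17/3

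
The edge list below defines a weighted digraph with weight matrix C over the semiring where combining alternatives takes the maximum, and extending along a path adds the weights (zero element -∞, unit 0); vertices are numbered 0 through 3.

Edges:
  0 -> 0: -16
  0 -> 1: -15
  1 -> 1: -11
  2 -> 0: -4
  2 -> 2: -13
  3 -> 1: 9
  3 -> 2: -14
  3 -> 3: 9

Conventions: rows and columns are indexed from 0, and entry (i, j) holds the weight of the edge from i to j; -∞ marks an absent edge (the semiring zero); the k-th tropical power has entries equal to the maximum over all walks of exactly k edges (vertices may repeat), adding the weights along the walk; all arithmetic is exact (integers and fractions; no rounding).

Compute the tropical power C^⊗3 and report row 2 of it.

C^⊗2:
  [-32, -26, -∞, -∞]
  [-∞, -22, -∞, -∞]
  [-17, -19, -26, -∞]
  [-18, 18, -5, 18]
C^⊗3:
  [-48, -37, -∞, -∞]
  [-∞, -33, -∞, -∞]
  [-30, -30, -39, -∞]
  [-9, 27, 4, 27]
Answer: row 2 of C^⊗3 = [-30, -30, -39, -∞]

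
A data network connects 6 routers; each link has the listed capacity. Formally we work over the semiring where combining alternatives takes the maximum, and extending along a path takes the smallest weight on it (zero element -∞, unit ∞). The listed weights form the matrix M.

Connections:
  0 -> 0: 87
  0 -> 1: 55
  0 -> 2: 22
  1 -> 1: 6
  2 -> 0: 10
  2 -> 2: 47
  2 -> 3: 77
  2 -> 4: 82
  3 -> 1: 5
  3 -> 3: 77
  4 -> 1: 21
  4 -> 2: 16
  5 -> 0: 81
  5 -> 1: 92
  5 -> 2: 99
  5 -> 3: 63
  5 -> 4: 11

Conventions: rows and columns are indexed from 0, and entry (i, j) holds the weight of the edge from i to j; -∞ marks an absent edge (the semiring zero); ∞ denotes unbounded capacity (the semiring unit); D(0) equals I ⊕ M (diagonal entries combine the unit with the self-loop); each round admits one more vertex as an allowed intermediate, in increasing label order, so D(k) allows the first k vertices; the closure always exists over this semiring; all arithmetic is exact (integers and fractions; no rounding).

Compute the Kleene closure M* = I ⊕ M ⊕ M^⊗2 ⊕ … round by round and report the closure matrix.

D(0):
  [∞, 55, 22, -∞, -∞, -∞]
  [-∞, ∞, -∞, -∞, -∞, -∞]
  [10, -∞, ∞, 77, 82, -∞]
  [-∞, 5, -∞, ∞, -∞, -∞]
  [-∞, 21, 16, -∞, ∞, -∞]
  [81, 92, 99, 63, 11, ∞]
D(1):
  [∞, 55, 22, -∞, -∞, -∞]
  [-∞, ∞, -∞, -∞, -∞, -∞]
  [10, 10, ∞, 77, 82, -∞]
  [-∞, 5, -∞, ∞, -∞, -∞]
  [-∞, 21, 16, -∞, ∞, -∞]
  [81, 92, 99, 63, 11, ∞]
D(2):
  [∞, 55, 22, -∞, -∞, -∞]
  [-∞, ∞, -∞, -∞, -∞, -∞]
  [10, 10, ∞, 77, 82, -∞]
  [-∞, 5, -∞, ∞, -∞, -∞]
  [-∞, 21, 16, -∞, ∞, -∞]
  [81, 92, 99, 63, 11, ∞]
D(3):
  [∞, 55, 22, 22, 22, -∞]
  [-∞, ∞, -∞, -∞, -∞, -∞]
  [10, 10, ∞, 77, 82, -∞]
  [-∞, 5, -∞, ∞, -∞, -∞]
  [10, 21, 16, 16, ∞, -∞]
  [81, 92, 99, 77, 82, ∞]
D(4):
  [∞, 55, 22, 22, 22, -∞]
  [-∞, ∞, -∞, -∞, -∞, -∞]
  [10, 10, ∞, 77, 82, -∞]
  [-∞, 5, -∞, ∞, -∞, -∞]
  [10, 21, 16, 16, ∞, -∞]
  [81, 92, 99, 77, 82, ∞]
D(5):
  [∞, 55, 22, 22, 22, -∞]
  [-∞, ∞, -∞, -∞, -∞, -∞]
  [10, 21, ∞, 77, 82, -∞]
  [-∞, 5, -∞, ∞, -∞, -∞]
  [10, 21, 16, 16, ∞, -∞]
  [81, 92, 99, 77, 82, ∞]
D(6):
  [∞, 55, 22, 22, 22, -∞]
  [-∞, ∞, -∞, -∞, -∞, -∞]
  [10, 21, ∞, 77, 82, -∞]
  [-∞, 5, -∞, ∞, -∞, -∞]
  [10, 21, 16, 16, ∞, -∞]
  [81, 92, 99, 77, 82, ∞]
Answer: M* = [[∞, 55, 22, 22, 22, -∞], [-∞, ∞, -∞, -∞, -∞, -∞], [10, 21, ∞, 77, 82, -∞], [-∞, 5, -∞, ∞, -∞, -∞], [10, 21, 16, 16, ∞, -∞], [81, 92, 99, 77, 82, ∞]]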